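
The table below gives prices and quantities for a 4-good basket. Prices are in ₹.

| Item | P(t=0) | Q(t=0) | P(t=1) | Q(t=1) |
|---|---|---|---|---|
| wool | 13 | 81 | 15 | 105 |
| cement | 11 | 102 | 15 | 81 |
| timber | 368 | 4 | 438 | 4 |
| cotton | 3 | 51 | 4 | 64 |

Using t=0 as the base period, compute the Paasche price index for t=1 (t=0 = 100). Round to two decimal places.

Paasche price index uses current-period quantities as weights.
ΣP(t=1)·Q(t=1) = 15×105 + 15×81 + 438×4 + 4×64 = 1575 + 1215 + 1752 + 256 = 4798
ΣP(t=0)·Q(t=1) = 13×105 + 11×81 + 368×4 + 3×64 = 1365 + 891 + 1472 + 192 = 3920
Index = 4798 / 3920 × 100 = 122.3980

122.40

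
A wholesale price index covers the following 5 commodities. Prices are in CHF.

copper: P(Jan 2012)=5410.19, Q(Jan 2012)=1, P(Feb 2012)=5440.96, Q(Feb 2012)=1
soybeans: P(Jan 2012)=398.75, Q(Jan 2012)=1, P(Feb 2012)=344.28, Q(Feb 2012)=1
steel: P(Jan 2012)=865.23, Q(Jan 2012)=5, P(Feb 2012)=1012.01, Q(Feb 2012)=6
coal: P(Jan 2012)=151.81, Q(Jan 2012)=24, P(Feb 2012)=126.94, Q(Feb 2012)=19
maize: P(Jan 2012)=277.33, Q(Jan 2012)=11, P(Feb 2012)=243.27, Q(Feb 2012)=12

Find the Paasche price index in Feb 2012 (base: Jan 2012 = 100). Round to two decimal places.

Paasche price index uses current-period quantities as weights.
ΣP(Feb 2012)·Q(Feb 2012) = 5440.96×1 + 344.28×1 + 1012.01×6 + 126.94×19 + 243.27×12 = 5440.96 + 344.28 + 6072.06 + 2411.86 + 2919.24 = 17188.4
ΣP(Jan 2012)·Q(Feb 2012) = 5410.19×1 + 398.75×1 + 865.23×6 + 151.81×19 + 277.33×12 = 5410.19 + 398.75 + 5191.38 + 2884.39 + 3327.96 = 17212.67
Index = 17188.4 / 17212.67 × 100 = 99.8590

99.86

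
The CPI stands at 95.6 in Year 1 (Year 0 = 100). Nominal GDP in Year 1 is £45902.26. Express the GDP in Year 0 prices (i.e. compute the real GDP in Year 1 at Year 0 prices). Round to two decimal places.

Real = Nominal ÷ (Index/100) = 45902.26 ÷ (95.6/100)
     = 45902.26 ÷ 0.956 = 48014.9163

48014.92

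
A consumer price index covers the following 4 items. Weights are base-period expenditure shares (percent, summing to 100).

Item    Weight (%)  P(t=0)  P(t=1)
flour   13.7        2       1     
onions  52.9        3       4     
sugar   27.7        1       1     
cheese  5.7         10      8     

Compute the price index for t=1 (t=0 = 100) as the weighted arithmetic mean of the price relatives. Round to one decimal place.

109.6

flour: 13.7 × (1/2) = 13.7 × 0.500000 = 6.8500
onions: 52.9 × (4/3) = 52.9 × 1.333333 = 70.5333
sugar: 27.7 × (1/1) = 27.7 × 1.000000 = 27.7000
cheese: 5.7 × (8/10) = 5.7 × 0.800000 = 4.5600
Index = Σ wᵢ·(p₁ᵢ/p₀ᵢ) = 6.8500 + 70.5333 + 27.7000 + 4.5600 = 109.6433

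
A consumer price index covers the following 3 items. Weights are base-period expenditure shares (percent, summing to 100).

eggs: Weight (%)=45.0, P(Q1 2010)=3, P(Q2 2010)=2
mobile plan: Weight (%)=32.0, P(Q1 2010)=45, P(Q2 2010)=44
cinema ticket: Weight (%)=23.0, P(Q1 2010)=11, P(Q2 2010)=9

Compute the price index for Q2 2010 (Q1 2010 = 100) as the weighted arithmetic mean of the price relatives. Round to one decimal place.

80.1

eggs: 45.0 × (2/3) = 45.0 × 0.666667 = 30.0000
mobile plan: 32.0 × (44/45) = 32.0 × 0.977778 = 31.2889
cinema ticket: 23.0 × (9/11) = 23.0 × 0.818182 = 18.8182
Index = Σ wᵢ·(p₁ᵢ/p₀ᵢ) = 30.0000 + 31.2889 + 18.8182 = 80.1071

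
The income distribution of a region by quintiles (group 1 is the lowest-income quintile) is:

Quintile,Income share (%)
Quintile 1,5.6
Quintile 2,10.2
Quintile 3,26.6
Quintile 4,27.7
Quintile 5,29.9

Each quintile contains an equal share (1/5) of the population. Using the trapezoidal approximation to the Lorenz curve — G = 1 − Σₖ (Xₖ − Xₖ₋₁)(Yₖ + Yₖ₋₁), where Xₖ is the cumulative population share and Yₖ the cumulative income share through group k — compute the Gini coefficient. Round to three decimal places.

Cumulative income shares Yₖ: 0.0560, 0.1580, 0.4240, 0.7010, 1.0000
Σ (Xₖ−Xₖ₋₁)(Yₖ+Yₖ₋₁) = (1/5)(0.0560+0.0000) + (1/5)(0.1580+0.0560) + (1/5)(0.4240+0.1580) + (1/5)(0.7010+0.4240) + (1/5)(1.0000+0.7010)
  = 0.0112 + 0.0428 + 0.1164 + 0.2250 + 0.3402 = 0.7356
G = 1 − 0.7356 = 0.2644

0.264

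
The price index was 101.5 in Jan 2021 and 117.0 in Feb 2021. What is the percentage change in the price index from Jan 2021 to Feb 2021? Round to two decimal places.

15.27%

Change = (117.0 − 101.5) / 101.5 × 100
       = 15.5 / 101.5 × 100 = 15.2709%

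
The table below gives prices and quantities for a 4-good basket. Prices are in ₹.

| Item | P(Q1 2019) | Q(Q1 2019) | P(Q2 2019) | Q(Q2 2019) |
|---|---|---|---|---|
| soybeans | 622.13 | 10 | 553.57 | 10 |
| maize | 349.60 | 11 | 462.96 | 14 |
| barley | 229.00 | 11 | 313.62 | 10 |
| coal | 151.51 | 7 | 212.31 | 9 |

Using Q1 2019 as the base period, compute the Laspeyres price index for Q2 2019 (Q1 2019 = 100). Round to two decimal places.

Laspeyres price index uses base-period quantities as weights.
ΣP(Q2 2019)·Q(Q1 2019) = 553.57×10 + 462.96×11 + 313.62×11 + 212.31×7 = 5535.7 + 5092.56 + 3449.82 + 1486.17 = 15564.25
ΣP(Q1 2019)·Q(Q1 2019) = 622.13×10 + 349.60×11 + 229.00×11 + 151.51×7 = 6221.3 + 3845.6 + 2519 + 1060.57 = 13646.47
Index = 15564.25 / 13646.47 × 100 = 114.0533

114.05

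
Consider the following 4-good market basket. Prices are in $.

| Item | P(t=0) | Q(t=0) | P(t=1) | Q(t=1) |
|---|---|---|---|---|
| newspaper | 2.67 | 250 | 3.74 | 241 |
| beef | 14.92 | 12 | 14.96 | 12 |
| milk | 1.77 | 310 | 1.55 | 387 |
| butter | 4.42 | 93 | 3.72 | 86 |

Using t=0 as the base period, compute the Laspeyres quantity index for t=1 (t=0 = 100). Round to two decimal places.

Laspeyres quantity index uses base-period prices as weights.
ΣP(t=0)·Q(t=1) = 2.67×241 + 14.92×12 + 1.77×387 + 4.42×86 = 643.47 + 179.04 + 684.99 + 380.12 = 1887.62
ΣP(t=0)·Q(t=0) = 2.67×250 + 14.92×12 + 1.77×310 + 4.42×93 = 667.5 + 179.04 + 548.7 + 411.06 = 1806.3
Index = 1887.62 / 1806.3 × 100 = 104.5020

104.50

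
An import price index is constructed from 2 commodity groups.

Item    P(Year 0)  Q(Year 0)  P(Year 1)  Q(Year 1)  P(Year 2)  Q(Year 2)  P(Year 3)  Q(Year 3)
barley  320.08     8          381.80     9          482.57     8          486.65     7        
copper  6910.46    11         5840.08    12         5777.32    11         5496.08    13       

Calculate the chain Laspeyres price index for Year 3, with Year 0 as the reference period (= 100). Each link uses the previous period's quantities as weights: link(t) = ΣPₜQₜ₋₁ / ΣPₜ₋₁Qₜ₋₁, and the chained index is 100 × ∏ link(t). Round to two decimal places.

81.93

Link Year 0→Year 1:
ΣP(Year 1)Q(Year 0) = 381.80×8 + 5840.08×11 = 3054.4 + 64240.88 = 67295.28
ΣP(Year 0)Q(Year 0) = 320.08×8 + 6910.46×11 = 2560.64 + 76015.06 = 78575.7
link = 67295.28/78575.7 = 0.856439
Link Year 1→Year 2:
ΣP(Year 2)Q(Year 1) = 482.57×9 + 5777.32×12 = 4343.13 + 69327.84 = 73670.97
ΣP(Year 1)Q(Year 1) = 381.80×9 + 5840.08×12 = 3436.2 + 70080.96 = 73517.16
link = 73670.97/73517.16 = 1.002092
Link Year 2→Year 3:
ΣP(Year 3)Q(Year 2) = 486.65×8 + 5496.08×11 = 3893.2 + 60456.88 = 64350.08
ΣP(Year 2)Q(Year 2) = 482.57×8 + 5777.32×11 = 3860.56 + 63550.52 = 67411.08
link = 64350.08/67411.08 = 0.954592
Chained index = 100 × 0.856439 × 1.002092 × 0.954592 = 81.9260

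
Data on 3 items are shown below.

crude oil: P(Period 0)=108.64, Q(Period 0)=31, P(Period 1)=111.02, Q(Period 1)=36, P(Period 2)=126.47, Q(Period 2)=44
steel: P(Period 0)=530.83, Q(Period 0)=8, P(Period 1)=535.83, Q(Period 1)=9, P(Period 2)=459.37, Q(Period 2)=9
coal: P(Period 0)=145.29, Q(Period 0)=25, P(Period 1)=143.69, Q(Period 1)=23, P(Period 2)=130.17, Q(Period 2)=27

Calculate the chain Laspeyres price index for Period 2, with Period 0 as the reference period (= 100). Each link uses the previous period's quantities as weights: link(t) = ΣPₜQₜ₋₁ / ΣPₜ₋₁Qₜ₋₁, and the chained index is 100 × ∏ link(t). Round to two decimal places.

Link Period 0→Period 1:
ΣP(Period 1)Q(Period 0) = 111.02×31 + 535.83×8 + 143.69×25 = 3441.62 + 4286.64 + 3592.25 = 11320.51
ΣP(Period 0)Q(Period 0) = 108.64×31 + 530.83×8 + 145.29×25 = 3367.84 + 4246.64 + 3632.25 = 11246.73
link = 11320.51/11246.73 = 1.006560
Link Period 1→Period 2:
ΣP(Period 2)Q(Period 1) = 126.47×36 + 459.37×9 + 130.17×23 = 4552.92 + 4134.33 + 2993.91 = 11681.16
ΣP(Period 1)Q(Period 1) = 111.02×36 + 535.83×9 + 143.69×23 = 3996.72 + 4822.47 + 3304.87 = 12124.06
link = 11681.16/12124.06 = 0.963469
Chained index = 100 × 1.006560 × 0.963469 = 96.9790

96.98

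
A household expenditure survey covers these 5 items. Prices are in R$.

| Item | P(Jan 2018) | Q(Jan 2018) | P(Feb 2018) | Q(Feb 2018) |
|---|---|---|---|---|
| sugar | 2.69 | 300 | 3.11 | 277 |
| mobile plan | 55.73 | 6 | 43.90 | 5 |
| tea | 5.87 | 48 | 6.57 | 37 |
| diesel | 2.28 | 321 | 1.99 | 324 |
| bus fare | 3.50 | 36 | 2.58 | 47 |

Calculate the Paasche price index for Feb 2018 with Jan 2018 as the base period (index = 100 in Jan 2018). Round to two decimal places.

97.48

Paasche price index uses current-period quantities as weights.
ΣP(Feb 2018)·Q(Feb 2018) = 3.11×277 + 43.90×5 + 6.57×37 + 1.99×324 + 2.58×47 = 861.47 + 219.5 + 243.09 + 644.76 + 121.26 = 2090.08
ΣP(Jan 2018)·Q(Feb 2018) = 2.69×277 + 55.73×5 + 5.87×37 + 2.28×324 + 3.50×47 = 745.13 + 278.65 + 217.19 + 738.72 + 164.5 = 2144.19
Index = 2090.08 / 2144.19 × 100 = 97.4764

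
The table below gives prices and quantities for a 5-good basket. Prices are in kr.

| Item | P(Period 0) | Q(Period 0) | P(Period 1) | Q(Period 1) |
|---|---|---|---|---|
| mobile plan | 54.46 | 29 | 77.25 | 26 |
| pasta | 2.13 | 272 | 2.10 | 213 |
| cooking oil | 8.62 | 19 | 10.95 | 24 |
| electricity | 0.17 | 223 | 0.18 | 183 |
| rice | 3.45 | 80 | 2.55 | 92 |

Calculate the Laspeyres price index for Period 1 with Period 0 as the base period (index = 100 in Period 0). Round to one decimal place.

Laspeyres price index uses base-period quantities as weights.
ΣP(Period 1)·Q(Period 0) = 77.25×29 + 2.10×272 + 10.95×19 + 0.18×223 + 2.55×80 = 2240.25 + 571.2 + 208.05 + 40.14 + 204 = 3263.64
ΣP(Period 0)·Q(Period 0) = 54.46×29 + 2.13×272 + 8.62×19 + 0.17×223 + 3.45×80 = 1579.34 + 579.36 + 163.78 + 37.91 + 276 = 2636.39
Index = 3263.64 / 2636.39 × 100 = 123.7920

123.8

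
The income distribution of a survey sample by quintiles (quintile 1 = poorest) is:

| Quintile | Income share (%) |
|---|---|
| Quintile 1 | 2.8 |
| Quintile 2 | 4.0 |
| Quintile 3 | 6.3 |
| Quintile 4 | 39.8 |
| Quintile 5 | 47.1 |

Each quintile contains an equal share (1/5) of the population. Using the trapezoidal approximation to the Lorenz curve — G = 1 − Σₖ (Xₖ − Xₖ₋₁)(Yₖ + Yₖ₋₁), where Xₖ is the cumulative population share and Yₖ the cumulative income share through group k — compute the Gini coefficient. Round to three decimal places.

Cumulative income shares Yₖ: 0.0280, 0.0680, 0.1310, 0.5290, 1.0000
Σ (Xₖ−Xₖ₋₁)(Yₖ+Yₖ₋₁) = (1/5)(0.0280+0.0000) + (1/5)(0.0680+0.0280) + (1/5)(0.1310+0.0680) + (1/5)(0.5290+0.1310) + (1/5)(1.0000+0.5290)
  = 0.0056 + 0.0192 + 0.0398 + 0.1320 + 0.3058 = 0.5024
G = 1 − 0.5024 = 0.4976

0.498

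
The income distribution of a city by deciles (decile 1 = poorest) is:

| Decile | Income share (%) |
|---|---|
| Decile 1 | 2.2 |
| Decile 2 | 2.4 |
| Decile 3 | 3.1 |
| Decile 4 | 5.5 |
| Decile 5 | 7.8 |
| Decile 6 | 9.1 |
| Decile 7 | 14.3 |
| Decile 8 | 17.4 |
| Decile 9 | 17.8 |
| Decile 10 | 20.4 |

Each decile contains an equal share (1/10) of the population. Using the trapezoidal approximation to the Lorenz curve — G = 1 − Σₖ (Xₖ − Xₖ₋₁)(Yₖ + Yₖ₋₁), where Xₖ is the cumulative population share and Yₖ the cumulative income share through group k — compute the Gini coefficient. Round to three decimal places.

0.371

Cumulative income shares Yₖ: 0.0220, 0.0460, 0.0770, 0.1320, 0.2100, 0.3010, 0.4440, 0.6180, 0.7960, 1.0000
Σ (Xₖ−Xₖ₋₁)(Yₖ+Yₖ₋₁) = (1/10)(0.0220+0.0000) + (1/10)(0.0460+0.0220) + (1/10)(0.0770+0.0460) + (1/10)(0.1320+0.0770) + (1/10)(0.2100+0.1320) + (1/10)(0.3010+0.2100) + (1/10)(0.4440+0.3010) + (1/10)(0.6180+0.4440) + (1/10)(0.7960+0.6180) + (1/10)(1.0000+0.7960)
  = 0.0022 + 0.0068 + 0.0123 + 0.0209 + 0.0342 + 0.0511 + 0.0745 + 0.1062 + 0.1414 + 0.1796 = 0.6292
G = 1 − 0.6292 = 0.3708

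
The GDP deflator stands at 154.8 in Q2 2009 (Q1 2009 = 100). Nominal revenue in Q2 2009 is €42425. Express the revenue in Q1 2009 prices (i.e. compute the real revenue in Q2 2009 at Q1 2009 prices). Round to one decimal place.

Real = Nominal ÷ (Index/100) = 42425 ÷ (154.8/100)
     = 42425 ÷ 1.548 = 27406.3307

27406.3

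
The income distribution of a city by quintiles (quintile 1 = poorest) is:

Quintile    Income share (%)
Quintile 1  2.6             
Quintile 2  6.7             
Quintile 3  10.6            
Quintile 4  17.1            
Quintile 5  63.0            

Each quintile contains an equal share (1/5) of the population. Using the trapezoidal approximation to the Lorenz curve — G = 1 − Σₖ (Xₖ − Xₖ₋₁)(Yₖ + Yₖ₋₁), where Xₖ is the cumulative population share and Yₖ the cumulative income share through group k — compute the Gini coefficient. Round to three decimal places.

Cumulative income shares Yₖ: 0.0260, 0.0930, 0.1990, 0.3700, 1.0000
Σ (Xₖ−Xₖ₋₁)(Yₖ+Yₖ₋₁) = (1/5)(0.0260+0.0000) + (1/5)(0.0930+0.0260) + (1/5)(0.1990+0.0930) + (1/5)(0.3700+0.1990) + (1/5)(1.0000+0.3700)
  = 0.0052 + 0.0238 + 0.0584 + 0.1138 + 0.2740 = 0.4752
G = 1 − 0.4752 = 0.5248

0.525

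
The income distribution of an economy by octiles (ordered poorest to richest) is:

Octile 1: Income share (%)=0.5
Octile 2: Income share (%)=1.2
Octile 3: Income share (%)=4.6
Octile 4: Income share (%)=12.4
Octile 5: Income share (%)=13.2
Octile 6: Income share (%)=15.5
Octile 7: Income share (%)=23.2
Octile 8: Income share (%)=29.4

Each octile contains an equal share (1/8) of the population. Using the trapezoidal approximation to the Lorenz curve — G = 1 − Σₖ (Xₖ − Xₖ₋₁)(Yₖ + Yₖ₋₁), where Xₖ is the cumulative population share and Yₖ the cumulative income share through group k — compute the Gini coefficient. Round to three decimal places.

0.432

Cumulative income shares Yₖ: 0.0050, 0.0170, 0.0630, 0.1870, 0.3190, 0.4740, 0.7060, 1.0000
Σ (Xₖ−Xₖ₋₁)(Yₖ+Yₖ₋₁) = (1/8)(0.0050+0.0000) + (1/8)(0.0170+0.0050) + (1/8)(0.0630+0.0170) + (1/8)(0.1870+0.0630) + (1/8)(0.3190+0.1870) + (1/8)(0.4740+0.3190) + (1/8)(0.7060+0.4740) + (1/8)(1.0000+0.7060)
  = 0.0006 + 0.0028 + 0.0100 + 0.0312 + 0.0633 + 0.0991 + 0.1475 + 0.2132 = 0.5677
G = 1 − 0.5677 = 0.4323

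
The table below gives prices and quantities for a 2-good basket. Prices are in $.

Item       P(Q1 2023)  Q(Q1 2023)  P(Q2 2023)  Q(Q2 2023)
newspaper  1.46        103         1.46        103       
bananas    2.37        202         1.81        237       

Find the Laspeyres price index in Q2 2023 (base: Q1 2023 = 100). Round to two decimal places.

82.02

Laspeyres price index uses base-period quantities as weights.
ΣP(Q2 2023)·Q(Q1 2023) = 1.46×103 + 1.81×202 = 150.38 + 365.62 = 516
ΣP(Q1 2023)·Q(Q1 2023) = 1.46×103 + 2.37×202 = 150.38 + 478.74 = 629.12
Index = 516 / 629.12 × 100 = 82.0193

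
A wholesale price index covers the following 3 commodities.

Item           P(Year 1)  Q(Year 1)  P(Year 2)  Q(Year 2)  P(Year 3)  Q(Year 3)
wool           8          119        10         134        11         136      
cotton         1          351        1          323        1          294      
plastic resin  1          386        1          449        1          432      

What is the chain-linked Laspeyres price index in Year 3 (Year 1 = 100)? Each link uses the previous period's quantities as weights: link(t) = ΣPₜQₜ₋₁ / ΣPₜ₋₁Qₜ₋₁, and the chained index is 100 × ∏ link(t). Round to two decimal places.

121.33

Link Year 1→Year 2:
ΣP(Year 2)Q(Year 1) = 10×119 + 1×351 + 1×386 = 1190 + 351 + 386 = 1927
ΣP(Year 1)Q(Year 1) = 8×119 + 1×351 + 1×386 = 952 + 351 + 386 = 1689
link = 1927/1689 = 1.140912
Link Year 2→Year 3:
ΣP(Year 3)Q(Year 2) = 11×134 + 1×323 + 1×449 = 1474 + 323 + 449 = 2246
ΣP(Year 2)Q(Year 2) = 10×134 + 1×323 + 1×449 = 1340 + 323 + 449 = 2112
link = 2246/2112 = 1.063447
Chained index = 100 × 1.140912 × 1.063447 = 121.3299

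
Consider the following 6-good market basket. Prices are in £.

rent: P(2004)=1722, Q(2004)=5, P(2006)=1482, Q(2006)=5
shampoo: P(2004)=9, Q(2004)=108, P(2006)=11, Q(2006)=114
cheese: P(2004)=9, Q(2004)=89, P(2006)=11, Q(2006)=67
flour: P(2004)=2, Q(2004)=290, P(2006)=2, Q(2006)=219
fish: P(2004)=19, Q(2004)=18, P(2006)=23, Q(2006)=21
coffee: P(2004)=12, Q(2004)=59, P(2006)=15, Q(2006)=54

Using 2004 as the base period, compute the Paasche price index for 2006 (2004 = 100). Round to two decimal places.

94.95

Paasche price index uses current-period quantities as weights.
ΣP(2006)·Q(2006) = 1482×5 + 11×114 + 11×67 + 2×219 + 23×21 + 15×54 = 7410 + 1254 + 737 + 438 + 483 + 810 = 11132
ΣP(2004)·Q(2006) = 1722×5 + 9×114 + 9×67 + 2×219 + 19×21 + 12×54 = 8610 + 1026 + 603 + 438 + 399 + 648 = 11724
Index = 11132 / 11724 × 100 = 94.9505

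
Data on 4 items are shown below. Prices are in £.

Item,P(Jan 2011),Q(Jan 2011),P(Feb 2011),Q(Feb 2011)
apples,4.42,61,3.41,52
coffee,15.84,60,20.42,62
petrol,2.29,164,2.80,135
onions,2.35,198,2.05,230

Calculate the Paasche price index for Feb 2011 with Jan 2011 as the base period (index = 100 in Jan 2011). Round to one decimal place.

111.2

Paasche price index uses current-period quantities as weights.
ΣP(Feb 2011)·Q(Feb 2011) = 3.41×52 + 20.42×62 + 2.80×135 + 2.05×230 = 177.32 + 1266.04 + 378 + 471.5 = 2292.86
ΣP(Jan 2011)·Q(Feb 2011) = 4.42×52 + 15.84×62 + 2.29×135 + 2.35×230 = 229.84 + 982.08 + 309.15 + 540.5 = 2061.57
Index = 2292.86 / 2061.57 × 100 = 111.2191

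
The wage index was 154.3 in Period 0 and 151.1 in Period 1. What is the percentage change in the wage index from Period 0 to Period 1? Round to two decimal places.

-2.07%

Change = (151.1 − 154.3) / 154.3 × 100
       = -3.2 / 154.3 × 100 = -2.0739%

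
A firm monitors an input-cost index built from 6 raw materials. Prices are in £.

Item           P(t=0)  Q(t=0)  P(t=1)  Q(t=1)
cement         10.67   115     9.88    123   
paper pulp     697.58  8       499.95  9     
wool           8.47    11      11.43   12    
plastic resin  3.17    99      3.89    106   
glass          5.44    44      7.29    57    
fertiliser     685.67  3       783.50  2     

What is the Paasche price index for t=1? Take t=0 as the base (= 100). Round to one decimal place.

84.9

Paasche price index uses current-period quantities as weights.
ΣP(t=1)·Q(t=1) = 9.88×123 + 499.95×9 + 11.43×12 + 3.89×106 + 7.29×57 + 783.50×2 = 1215.24 + 4499.55 + 137.16 + 412.34 + 415.53 + 1567 = 8246.82
ΣP(t=0)·Q(t=1) = 10.67×123 + 697.58×9 + 8.47×12 + 3.17×106 + 5.44×57 + 685.67×2 = 1312.41 + 6278.22 + 101.64 + 336.02 + 310.08 + 1371.34 = 9709.71
Index = 8246.82 / 9709.71 × 100 = 84.9337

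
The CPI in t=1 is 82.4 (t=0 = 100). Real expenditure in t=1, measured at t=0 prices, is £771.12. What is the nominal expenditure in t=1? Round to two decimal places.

Nominal = Real × (Index/100) = 771.12 × (82.4/100)
        = 771.12 × 0.824 = 635.4029

635.40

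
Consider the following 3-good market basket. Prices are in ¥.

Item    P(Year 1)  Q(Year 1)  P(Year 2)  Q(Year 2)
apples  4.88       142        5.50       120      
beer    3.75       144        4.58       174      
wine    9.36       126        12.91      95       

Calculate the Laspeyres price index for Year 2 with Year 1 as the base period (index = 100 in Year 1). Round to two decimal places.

Laspeyres price index uses base-period quantities as weights.
ΣP(Year 2)·Q(Year 1) = 5.50×142 + 4.58×144 + 12.91×126 = 781 + 659.52 + 1626.66 = 3067.18
ΣP(Year 1)·Q(Year 1) = 4.88×142 + 3.75×144 + 9.36×126 = 692.96 + 540 + 1179.36 = 2412.32
Index = 3067.18 / 2412.32 × 100 = 127.1465

127.15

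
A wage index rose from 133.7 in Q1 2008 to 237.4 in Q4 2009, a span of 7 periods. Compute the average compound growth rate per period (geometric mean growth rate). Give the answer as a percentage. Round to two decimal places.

8.55%

Growth factor = (237.4/133.7)^(1/7) = (1.775617)^(1/7) = 1.085479
Growth rate = 1.085479 − 1 = 0.085479 = 8.5479%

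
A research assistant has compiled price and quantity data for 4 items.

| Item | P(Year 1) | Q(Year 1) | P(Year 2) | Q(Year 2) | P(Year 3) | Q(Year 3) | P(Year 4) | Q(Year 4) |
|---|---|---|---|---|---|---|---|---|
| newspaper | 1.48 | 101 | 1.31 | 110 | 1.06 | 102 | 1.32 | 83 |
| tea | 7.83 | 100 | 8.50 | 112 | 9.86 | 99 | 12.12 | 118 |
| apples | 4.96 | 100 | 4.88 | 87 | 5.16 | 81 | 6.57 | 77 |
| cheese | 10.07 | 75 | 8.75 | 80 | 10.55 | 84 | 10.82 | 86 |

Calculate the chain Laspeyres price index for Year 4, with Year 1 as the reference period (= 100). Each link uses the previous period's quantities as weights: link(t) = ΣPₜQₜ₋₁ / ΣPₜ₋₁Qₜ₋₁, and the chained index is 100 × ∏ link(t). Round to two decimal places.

128.11

Link Year 1→Year 2:
ΣP(Year 2)Q(Year 1) = 1.31×101 + 8.50×100 + 4.88×100 + 8.75×75 = 132.31 + 850 + 488 + 656.25 = 2126.56
ΣP(Year 1)Q(Year 1) = 1.48×101 + 7.83×100 + 4.96×100 + 10.07×75 = 149.48 + 783 + 496 + 755.25 = 2183.73
link = 2126.56/2183.73 = 0.973820
Link Year 2→Year 3:
ΣP(Year 3)Q(Year 2) = 1.06×110 + 9.86×112 + 5.16×87 + 10.55×80 = 116.6 + 1104.32 + 448.92 + 844 = 2513.84
ΣP(Year 2)Q(Year 2) = 1.31×110 + 8.50×112 + 4.88×87 + 8.75×80 = 144.1 + 952 + 424.56 + 700 = 2220.66
link = 2513.84/2220.66 = 1.132024
Link Year 3→Year 4:
ΣP(Year 4)Q(Year 3) = 1.32×102 + 12.12×99 + 6.57×81 + 10.82×84 = 134.64 + 1199.88 + 532.17 + 908.88 = 2775.57
ΣP(Year 3)Q(Year 3) = 1.06×102 + 9.86×99 + 5.16×81 + 10.55×84 = 108.12 + 976.14 + 417.96 + 886.2 = 2388.42
link = 2775.57/2388.42 = 1.162095
Chained index = 100 × 0.973820 × 1.132024 × 1.162095 = 128.1079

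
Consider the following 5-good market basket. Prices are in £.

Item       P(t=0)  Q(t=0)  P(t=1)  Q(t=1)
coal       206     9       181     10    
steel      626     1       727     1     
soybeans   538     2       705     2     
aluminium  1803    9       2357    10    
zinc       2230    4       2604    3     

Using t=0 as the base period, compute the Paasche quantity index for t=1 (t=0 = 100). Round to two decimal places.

Paasche quantity index uses current-period prices as weights.
ΣP(t=1)·Q(t=1) = 181×10 + 727×1 + 705×2 + 2357×10 + 2604×3 = 1810 + 727 + 1410 + 23570 + 7812 = 35329
ΣP(t=1)·Q(t=0) = 181×9 + 727×1 + 705×2 + 2357×9 + 2604×4 = 1629 + 727 + 1410 + 21213 + 10416 = 35395
Index = 35329 / 35395 × 100 = 99.8135

99.81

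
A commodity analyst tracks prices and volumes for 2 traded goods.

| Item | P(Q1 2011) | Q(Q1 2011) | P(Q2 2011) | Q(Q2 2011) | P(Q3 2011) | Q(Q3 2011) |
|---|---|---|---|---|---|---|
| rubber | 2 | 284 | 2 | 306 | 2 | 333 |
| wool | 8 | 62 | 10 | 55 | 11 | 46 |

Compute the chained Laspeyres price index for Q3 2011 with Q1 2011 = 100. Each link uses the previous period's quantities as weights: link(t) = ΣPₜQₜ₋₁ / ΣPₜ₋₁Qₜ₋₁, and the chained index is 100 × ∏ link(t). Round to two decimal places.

116.94

Link Q1 2011→Q2 2011:
ΣP(Q2 2011)Q(Q1 2011) = 2×284 + 10×62 = 568 + 620 = 1188
ΣP(Q1 2011)Q(Q1 2011) = 2×284 + 8×62 = 568 + 496 = 1064
link = 1188/1064 = 1.116541
Link Q2 2011→Q3 2011:
ΣP(Q3 2011)Q(Q2 2011) = 2×306 + 11×55 = 612 + 605 = 1217
ΣP(Q2 2011)Q(Q2 2011) = 2×306 + 10×55 = 612 + 550 = 1162
link = 1217/1162 = 1.047332
Chained index = 100 × 1.116541 × 1.047332 = 116.9390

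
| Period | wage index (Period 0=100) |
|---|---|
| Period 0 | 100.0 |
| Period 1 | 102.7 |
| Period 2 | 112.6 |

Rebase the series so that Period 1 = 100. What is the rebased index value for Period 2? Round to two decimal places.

109.64

Rebased(Period 2) = 112.6 / 102.7 × 100 = 109.6397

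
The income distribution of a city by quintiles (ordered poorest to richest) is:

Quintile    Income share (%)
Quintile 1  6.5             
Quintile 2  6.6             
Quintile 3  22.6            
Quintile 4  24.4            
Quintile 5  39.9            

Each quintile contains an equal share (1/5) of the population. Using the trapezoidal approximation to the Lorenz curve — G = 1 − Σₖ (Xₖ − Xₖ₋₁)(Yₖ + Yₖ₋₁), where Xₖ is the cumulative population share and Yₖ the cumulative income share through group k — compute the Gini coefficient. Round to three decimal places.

0.338

Cumulative income shares Yₖ: 0.0650, 0.1310, 0.3570, 0.6010, 1.0000
Σ (Xₖ−Xₖ₋₁)(Yₖ+Yₖ₋₁) = (1/5)(0.0650+0.0000) + (1/5)(0.1310+0.0650) + (1/5)(0.3570+0.1310) + (1/5)(0.6010+0.3570) + (1/5)(1.0000+0.6010)
  = 0.0130 + 0.0392 + 0.0976 + 0.1916 + 0.3202 = 0.6616
G = 1 − 0.6616 = 0.3384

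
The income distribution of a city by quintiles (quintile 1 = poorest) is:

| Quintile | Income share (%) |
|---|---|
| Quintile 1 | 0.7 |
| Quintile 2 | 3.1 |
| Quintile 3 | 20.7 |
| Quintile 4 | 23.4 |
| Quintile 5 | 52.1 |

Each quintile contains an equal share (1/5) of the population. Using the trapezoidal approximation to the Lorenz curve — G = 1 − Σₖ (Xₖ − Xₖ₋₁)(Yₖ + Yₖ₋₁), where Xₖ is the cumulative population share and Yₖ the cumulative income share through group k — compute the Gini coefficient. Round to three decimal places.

Cumulative income shares Yₖ: 0.0070, 0.0380, 0.2450, 0.4790, 1.0000
Σ (Xₖ−Xₖ₋₁)(Yₖ+Yₖ₋₁) = (1/5)(0.0070+0.0000) + (1/5)(0.0380+0.0070) + (1/5)(0.2450+0.0380) + (1/5)(0.4790+0.2450) + (1/5)(1.0000+0.4790)
  = 0.0014 + 0.0090 + 0.0566 + 0.1448 + 0.2958 = 0.5076
G = 1 − 0.5076 = 0.4924

0.492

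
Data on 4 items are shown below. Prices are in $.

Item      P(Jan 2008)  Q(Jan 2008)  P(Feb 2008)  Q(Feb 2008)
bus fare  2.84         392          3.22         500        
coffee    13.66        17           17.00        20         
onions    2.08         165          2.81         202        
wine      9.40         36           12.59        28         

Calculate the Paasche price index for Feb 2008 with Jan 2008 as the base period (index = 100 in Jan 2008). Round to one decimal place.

120.8

Paasche price index uses current-period quantities as weights.
ΣP(Feb 2008)·Q(Feb 2008) = 3.22×500 + 17.00×20 + 2.81×202 + 12.59×28 = 1610 + 340 + 567.62 + 352.52 = 2870.14
ΣP(Jan 2008)·Q(Feb 2008) = 2.84×500 + 13.66×20 + 2.08×202 + 9.40×28 = 1420 + 273.2 + 420.16 + 263.2 = 2376.56
Index = 2870.14 / 2376.56 × 100 = 120.7687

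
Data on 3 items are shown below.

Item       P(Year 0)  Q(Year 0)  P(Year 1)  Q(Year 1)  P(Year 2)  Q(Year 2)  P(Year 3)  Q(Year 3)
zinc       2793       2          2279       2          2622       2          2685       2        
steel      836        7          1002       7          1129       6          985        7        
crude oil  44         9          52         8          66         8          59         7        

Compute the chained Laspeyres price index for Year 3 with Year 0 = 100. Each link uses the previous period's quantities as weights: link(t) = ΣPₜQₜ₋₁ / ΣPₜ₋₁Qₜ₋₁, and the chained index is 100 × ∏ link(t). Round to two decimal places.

Link Year 0→Year 1:
ΣP(Year 1)Q(Year 0) = 2279×2 + 1002×7 + 52×9 = 4558 + 7014 + 468 = 12040
ΣP(Year 0)Q(Year 0) = 2793×2 + 836×7 + 44×9 = 5586 + 5852 + 396 = 11834
link = 12040/11834 = 1.017407
Link Year 1→Year 2:
ΣP(Year 2)Q(Year 1) = 2622×2 + 1129×7 + 66×8 = 5244 + 7903 + 528 = 13675
ΣP(Year 1)Q(Year 1) = 2279×2 + 1002×7 + 52×8 = 4558 + 7014 + 416 = 11988
link = 13675/11988 = 1.140724
Link Year 2→Year 3:
ΣP(Year 3)Q(Year 2) = 2685×2 + 985×6 + 59×8 = 5370 + 5910 + 472 = 11752
ΣP(Year 2)Q(Year 2) = 2622×2 + 1129×6 + 66×8 = 5244 + 6774 + 528 = 12546
link = 11752/12546 = 0.936713
Chained index = 100 × 1.017407 × 1.140724 × 0.936713 = 108.7131

108.71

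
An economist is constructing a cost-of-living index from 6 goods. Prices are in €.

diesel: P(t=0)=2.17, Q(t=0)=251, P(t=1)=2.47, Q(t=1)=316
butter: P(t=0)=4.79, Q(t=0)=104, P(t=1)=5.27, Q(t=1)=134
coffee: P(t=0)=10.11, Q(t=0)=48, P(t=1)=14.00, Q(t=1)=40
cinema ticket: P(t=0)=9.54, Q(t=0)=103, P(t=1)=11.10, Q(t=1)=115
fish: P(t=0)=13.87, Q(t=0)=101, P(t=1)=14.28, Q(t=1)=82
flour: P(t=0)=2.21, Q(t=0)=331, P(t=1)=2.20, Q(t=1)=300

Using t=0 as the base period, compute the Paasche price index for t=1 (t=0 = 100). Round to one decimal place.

111.3

Paasche price index uses current-period quantities as weights.
ΣP(t=1)·Q(t=1) = 2.47×316 + 5.27×134 + 14.00×40 + 11.10×115 + 14.28×82 + 2.20×300 = 780.52 + 706.18 + 560 + 1276.5 + 1170.96 + 660 = 5154.16
ΣP(t=0)·Q(t=1) = 2.17×316 + 4.79×134 + 10.11×40 + 9.54×115 + 13.87×82 + 2.21×300 = 685.72 + 641.86 + 404.4 + 1097.1 + 1137.34 + 663 = 4629.42
Index = 5154.16 / 4629.42 × 100 = 111.3349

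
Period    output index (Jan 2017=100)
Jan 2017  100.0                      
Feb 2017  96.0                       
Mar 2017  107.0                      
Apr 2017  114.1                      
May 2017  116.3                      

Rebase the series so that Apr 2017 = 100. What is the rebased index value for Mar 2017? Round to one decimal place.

93.8

Rebased(Mar 2017) = 107.0 / 114.1 × 100 = 93.7774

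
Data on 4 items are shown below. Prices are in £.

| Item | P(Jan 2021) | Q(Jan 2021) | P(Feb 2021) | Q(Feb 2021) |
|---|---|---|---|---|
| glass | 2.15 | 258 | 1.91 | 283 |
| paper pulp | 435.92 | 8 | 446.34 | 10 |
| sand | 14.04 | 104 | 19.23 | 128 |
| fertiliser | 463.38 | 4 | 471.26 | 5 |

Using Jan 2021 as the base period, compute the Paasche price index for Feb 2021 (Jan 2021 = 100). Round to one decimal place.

Paasche price index uses current-period quantities as weights.
ΣP(Feb 2021)·Q(Feb 2021) = 1.91×283 + 446.34×10 + 19.23×128 + 471.26×5 = 540.53 + 4463.4 + 2461.44 + 2356.3 = 9821.67
ΣP(Jan 2021)·Q(Feb 2021) = 2.15×283 + 435.92×10 + 14.04×128 + 463.38×5 = 608.45 + 4359.2 + 1797.12 + 2316.9 = 9081.67
Index = 9821.67 / 9081.67 × 100 = 108.1483

108.1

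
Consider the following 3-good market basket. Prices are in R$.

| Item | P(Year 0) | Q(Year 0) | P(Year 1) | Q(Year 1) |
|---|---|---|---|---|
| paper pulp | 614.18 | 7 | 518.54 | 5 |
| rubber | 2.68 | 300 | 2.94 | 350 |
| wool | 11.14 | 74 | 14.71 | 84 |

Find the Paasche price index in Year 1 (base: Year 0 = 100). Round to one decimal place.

98.2

Paasche price index uses current-period quantities as weights.
ΣP(Year 1)·Q(Year 1) = 518.54×5 + 2.94×350 + 14.71×84 = 2592.7 + 1029 + 1235.64 = 4857.34
ΣP(Year 0)·Q(Year 1) = 614.18×5 + 2.68×350 + 11.14×84 = 3070.9 + 938 + 935.76 = 4944.66
Index = 4857.34 / 4944.66 × 100 = 98.2341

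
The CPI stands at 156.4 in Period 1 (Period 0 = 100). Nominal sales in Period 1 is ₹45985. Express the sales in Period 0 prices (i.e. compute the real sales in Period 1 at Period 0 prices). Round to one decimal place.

29402.2

Real = Nominal ÷ (Index/100) = 45985 ÷ (156.4/100)
     = 45985 ÷ 1.564 = 29402.1739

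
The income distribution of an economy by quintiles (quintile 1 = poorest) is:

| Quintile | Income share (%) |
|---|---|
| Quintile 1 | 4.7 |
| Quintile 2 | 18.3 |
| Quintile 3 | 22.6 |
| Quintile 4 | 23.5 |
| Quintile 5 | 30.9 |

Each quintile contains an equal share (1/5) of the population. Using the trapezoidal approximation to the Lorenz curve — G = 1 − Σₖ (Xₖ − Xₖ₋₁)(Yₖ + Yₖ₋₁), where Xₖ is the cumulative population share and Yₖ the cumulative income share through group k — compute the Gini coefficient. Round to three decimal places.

Cumulative income shares Yₖ: 0.0470, 0.2300, 0.4560, 0.6910, 1.0000
Σ (Xₖ−Xₖ₋₁)(Yₖ+Yₖ₋₁) = (1/5)(0.0470+0.0000) + (1/5)(0.2300+0.0470) + (1/5)(0.4560+0.2300) + (1/5)(0.6910+0.4560) + (1/5)(1.0000+0.6910)
  = 0.0094 + 0.0554 + 0.1372 + 0.2294 + 0.3382 = 0.7696
G = 1 − 0.7696 = 0.2304

0.230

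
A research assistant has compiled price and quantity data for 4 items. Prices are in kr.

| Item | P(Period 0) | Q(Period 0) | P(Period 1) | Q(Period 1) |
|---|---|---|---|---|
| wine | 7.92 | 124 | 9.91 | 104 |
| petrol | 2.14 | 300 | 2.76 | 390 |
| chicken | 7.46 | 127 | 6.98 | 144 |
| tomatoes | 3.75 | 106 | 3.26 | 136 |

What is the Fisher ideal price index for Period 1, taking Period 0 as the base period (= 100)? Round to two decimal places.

110.21

Laspeyres component (base-period weights):
ΣP(Period 1)Q(Period 0) = 9.91×124 + 2.76×300 + 6.98×127 + 3.26×106 = 1228.84 + 828 + 886.46 + 345.56 = 3288.86
ΣP(Period 0)Q(Period 0) = 7.92×124 + 2.14×300 + 7.46×127 + 3.75×106 = 982.08 + 642 + 947.42 + 397.5 = 2969
L = 3288.86 / 2969 × 100 = 110.7733
Paasche component (current-period weights):
ΣP(Period 1)Q(Period 1) = 9.91×104 + 2.76×390 + 6.98×144 + 3.26×136 = 1030.64 + 1076.4 + 1005.12 + 443.36 = 3555.52
ΣP(Period 0)Q(Period 1) = 7.92×104 + 2.14×390 + 7.46×144 + 3.75×136 = 823.68 + 834.6 + 1074.24 + 510 = 3242.52
P = 3555.52 / 3242.52 × 100 = 109.6530
Fisher = √(L × P) = √(110.7733 × 109.6530) = 110.2117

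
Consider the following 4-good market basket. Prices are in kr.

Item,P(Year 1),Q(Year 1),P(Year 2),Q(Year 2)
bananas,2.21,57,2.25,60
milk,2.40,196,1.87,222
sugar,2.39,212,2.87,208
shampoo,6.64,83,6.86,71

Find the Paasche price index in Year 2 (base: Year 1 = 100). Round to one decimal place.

Paasche price index uses current-period quantities as weights.
ΣP(Year 2)·Q(Year 2) = 2.25×60 + 1.87×222 + 2.87×208 + 6.86×71 = 135 + 415.14 + 596.96 + 487.06 = 1634.16
ΣP(Year 1)·Q(Year 2) = 2.21×60 + 2.40×222 + 2.39×208 + 6.64×71 = 132.6 + 532.8 + 497.12 + 471.44 = 1633.96
Index = 1634.16 / 1633.96 × 100 = 100.0122

100.0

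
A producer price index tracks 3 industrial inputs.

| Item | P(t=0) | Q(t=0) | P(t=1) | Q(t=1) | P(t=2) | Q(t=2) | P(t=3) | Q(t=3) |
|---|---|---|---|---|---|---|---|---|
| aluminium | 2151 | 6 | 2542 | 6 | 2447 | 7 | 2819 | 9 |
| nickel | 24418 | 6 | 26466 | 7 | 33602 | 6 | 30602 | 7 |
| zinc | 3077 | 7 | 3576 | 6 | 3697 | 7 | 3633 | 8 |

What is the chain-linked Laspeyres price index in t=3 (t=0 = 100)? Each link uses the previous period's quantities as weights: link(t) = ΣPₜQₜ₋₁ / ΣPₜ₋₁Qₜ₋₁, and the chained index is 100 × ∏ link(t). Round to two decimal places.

126.12

Link t=0→t=1:
ΣP(t=1)Q(t=0) = 2542×6 + 26466×6 + 3576×7 = 15252 + 158796 + 25032 = 199080
ΣP(t=0)Q(t=0) = 2151×6 + 24418×6 + 3077×7 = 12906 + 146508 + 21539 = 180953
link = 199080/180953 = 1.100175
Link t=1→t=2:
ΣP(t=2)Q(t=1) = 2447×6 + 33602×7 + 3697×6 = 14682 + 235214 + 22182 = 272078
ΣP(t=1)Q(t=1) = 2542×6 + 26466×7 + 3576×6 = 15252 + 185262 + 21456 = 221970
link = 272078/221970 = 1.225742
Link t=2→t=3:
ΣP(t=3)Q(t=2) = 2819×7 + 30602×6 + 3633×7 = 19733 + 183612 + 25431 = 228776
ΣP(t=2)Q(t=2) = 2447×7 + 33602×6 + 3697×7 = 17129 + 201612 + 25879 = 244620
link = 228776/244620 = 0.935230
Chained index = 100 × 1.100175 × 1.225742 × 0.935230 = 126.1187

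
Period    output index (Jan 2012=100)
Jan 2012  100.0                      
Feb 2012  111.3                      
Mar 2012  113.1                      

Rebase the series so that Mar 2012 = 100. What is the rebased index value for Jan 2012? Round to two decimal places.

88.42

Rebased(Jan 2012) = 100.0 / 113.1 × 100 = 88.4173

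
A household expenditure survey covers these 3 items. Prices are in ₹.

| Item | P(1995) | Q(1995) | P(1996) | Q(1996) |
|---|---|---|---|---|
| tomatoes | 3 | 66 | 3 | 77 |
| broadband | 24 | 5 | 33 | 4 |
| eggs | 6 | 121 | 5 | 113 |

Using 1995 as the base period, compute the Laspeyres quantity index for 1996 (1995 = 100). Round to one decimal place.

96.3

Laspeyres quantity index uses base-period prices as weights.
ΣP(1995)·Q(1996) = 3×77 + 24×4 + 6×113 = 231 + 96 + 678 = 1005
ΣP(1995)·Q(1995) = 3×66 + 24×5 + 6×121 = 198 + 120 + 726 = 1044
Index = 1005 / 1044 × 100 = 96.2644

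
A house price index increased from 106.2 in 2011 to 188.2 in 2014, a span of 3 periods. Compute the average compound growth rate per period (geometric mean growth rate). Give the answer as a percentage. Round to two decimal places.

21.01%

Growth factor = (188.2/106.2)^(1/3) = (1.772128)^(1/3) = 1.210129
Growth rate = 1.210129 − 1 = 0.210129 = 21.0129%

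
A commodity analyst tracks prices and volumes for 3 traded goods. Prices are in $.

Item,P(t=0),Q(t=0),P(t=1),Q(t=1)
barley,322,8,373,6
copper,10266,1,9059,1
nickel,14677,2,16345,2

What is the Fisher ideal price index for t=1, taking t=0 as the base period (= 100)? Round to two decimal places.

Laspeyres component (base-period weights):
ΣP(t=1)Q(t=0) = 373×8 + 9059×1 + 16345×2 = 2984 + 9059 + 32690 = 44733
ΣP(t=0)Q(t=0) = 322×8 + 10266×1 + 14677×2 = 2576 + 10266 + 29354 = 42196
L = 44733 / 42196 × 100 = 106.0124
Paasche component (current-period weights):
ΣP(t=1)Q(t=1) = 373×6 + 9059×1 + 16345×2 = 2238 + 9059 + 32690 = 43987
ΣP(t=0)Q(t=1) = 322×6 + 10266×1 + 14677×2 = 1932 + 10266 + 29354 = 41552
P = 43987 / 41552 × 100 = 105.8601
Fisher = √(L × P) = √(106.0124 × 105.8601) = 105.9362

105.94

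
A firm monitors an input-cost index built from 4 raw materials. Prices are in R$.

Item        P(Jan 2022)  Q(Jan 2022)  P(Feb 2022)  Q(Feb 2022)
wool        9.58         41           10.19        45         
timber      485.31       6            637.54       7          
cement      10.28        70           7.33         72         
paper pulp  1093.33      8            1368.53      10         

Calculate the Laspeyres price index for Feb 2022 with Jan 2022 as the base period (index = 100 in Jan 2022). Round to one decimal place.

123.0

Laspeyres price index uses base-period quantities as weights.
ΣP(Feb 2022)·Q(Jan 2022) = 10.19×41 + 637.54×6 + 7.33×70 + 1368.53×8 = 417.79 + 3825.24 + 513.1 + 10948.24 = 15704.37
ΣP(Jan 2022)·Q(Jan 2022) = 9.58×41 + 485.31×6 + 10.28×70 + 1093.33×8 = 392.78 + 2911.86 + 719.6 + 8746.64 = 12770.88
Index = 15704.37 / 12770.88 × 100 = 122.9701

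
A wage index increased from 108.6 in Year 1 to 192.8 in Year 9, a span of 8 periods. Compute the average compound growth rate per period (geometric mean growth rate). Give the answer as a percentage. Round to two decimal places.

7.44%

Growth factor = (192.8/108.6)^(1/8) = (1.775322)^(1/8) = 1.074384
Growth rate = 1.074384 − 1 = 0.074384 = 7.4384%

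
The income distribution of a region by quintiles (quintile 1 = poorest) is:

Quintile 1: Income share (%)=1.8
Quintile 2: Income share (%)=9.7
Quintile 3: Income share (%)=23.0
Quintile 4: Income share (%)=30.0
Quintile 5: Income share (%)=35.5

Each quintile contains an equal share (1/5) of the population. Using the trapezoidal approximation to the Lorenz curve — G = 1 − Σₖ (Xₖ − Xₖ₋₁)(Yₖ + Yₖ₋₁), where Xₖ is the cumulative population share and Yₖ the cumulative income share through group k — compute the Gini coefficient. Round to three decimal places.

Cumulative income shares Yₖ: 0.0180, 0.1150, 0.3450, 0.6450, 1.0000
Σ (Xₖ−Xₖ₋₁)(Yₖ+Yₖ₋₁) = (1/5)(0.0180+0.0000) + (1/5)(0.1150+0.0180) + (1/5)(0.3450+0.1150) + (1/5)(0.6450+0.3450) + (1/5)(1.0000+0.6450)
  = 0.0036 + 0.0266 + 0.0920 + 0.1980 + 0.3290 = 0.6492
G = 1 − 0.6492 = 0.3508

0.351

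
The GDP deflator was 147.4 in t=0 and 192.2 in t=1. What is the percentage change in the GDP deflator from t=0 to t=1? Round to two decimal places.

Change = (192.2 − 147.4) / 147.4 × 100
       = 44.8 / 147.4 × 100 = 30.3935%

30.39%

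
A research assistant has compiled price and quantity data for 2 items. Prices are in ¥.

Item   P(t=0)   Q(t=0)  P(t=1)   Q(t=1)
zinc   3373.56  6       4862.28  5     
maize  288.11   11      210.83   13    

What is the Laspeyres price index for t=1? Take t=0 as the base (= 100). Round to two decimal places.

Laspeyres price index uses base-period quantities as weights.
ΣP(t=1)·Q(t=0) = 4862.28×6 + 210.83×11 = 29173.68 + 2319.13 = 31492.81
ΣP(t=0)·Q(t=0) = 3373.56×6 + 288.11×11 = 20241.36 + 3169.21 = 23410.57
Index = 31492.81 / 23410.57 × 100 = 134.5239

134.52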